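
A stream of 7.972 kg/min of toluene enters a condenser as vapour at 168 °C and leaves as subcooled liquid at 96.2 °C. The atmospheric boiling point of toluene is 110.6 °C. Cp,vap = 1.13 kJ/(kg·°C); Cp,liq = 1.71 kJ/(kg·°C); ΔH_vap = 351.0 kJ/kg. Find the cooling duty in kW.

Q_c = 58.5 kW

vapour 168→110.6 °C: -64.862 kJ/kg
condensation at 110.6 °C: -351 kJ/kg
liquid 110.6→96.2 °C: -24.624 kJ/kg
Δh = -64.862 + -351 + -24.624 = -440.49 kJ/kg
Q = ṁ·Δh = 7.972 kg/min × -440.49 kJ/kg = -3511.6 kJ/min
|Q| = 58.526 kW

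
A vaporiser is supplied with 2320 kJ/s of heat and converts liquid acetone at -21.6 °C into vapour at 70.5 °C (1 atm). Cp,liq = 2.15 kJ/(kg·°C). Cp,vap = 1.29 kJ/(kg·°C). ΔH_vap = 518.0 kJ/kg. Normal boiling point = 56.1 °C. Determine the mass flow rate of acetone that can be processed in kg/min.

ṁ = 198 kg/min

Δh = 2.15×(56.1−-21.6) + 518.0 + 1.29×(70.5−56.1) = 703.63 kJ/kg
Q = 2320 kJ/s = 2320 kJ/s = 139200 kJ/min
ṁ = Q/Δh = 139200 / 703.63 = 197.83 kg/min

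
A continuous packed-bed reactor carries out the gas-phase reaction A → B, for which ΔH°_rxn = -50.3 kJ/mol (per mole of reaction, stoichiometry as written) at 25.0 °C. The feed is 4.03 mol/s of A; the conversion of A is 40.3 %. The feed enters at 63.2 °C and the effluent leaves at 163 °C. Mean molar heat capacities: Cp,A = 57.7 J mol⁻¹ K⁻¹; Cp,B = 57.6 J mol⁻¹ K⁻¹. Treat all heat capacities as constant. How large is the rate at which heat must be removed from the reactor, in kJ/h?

Extent of reaction ξ = 0.403 × 4.03 = 1.6241 mol/s
Reaction term: ξ·ΔH°_rxn = 1.6241 × -50.3 = -81.692 kJ/s
Sensible, feed 63.2→25 °C: -8.8827 kJ/s
Outlet flows (mol/s): A 2.4059, B 1.6241
Sensible, products 25→163 °C: 32.067 kJ/s
Q = ΔH = -58.508 kJ/s = -58.508 kW
Heat removed = 210630 kJ/h

Q_out = 211000 kJ/h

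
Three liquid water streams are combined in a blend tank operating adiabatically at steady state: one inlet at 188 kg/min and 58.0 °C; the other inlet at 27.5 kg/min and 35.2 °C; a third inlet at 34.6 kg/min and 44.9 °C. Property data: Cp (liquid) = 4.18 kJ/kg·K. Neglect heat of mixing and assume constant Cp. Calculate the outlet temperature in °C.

No heat crosses the boundary, so H_out = H_in.
Σ ṁᵢCp,ᵢTᵢ = 188×4.18×58.0 + 27.5×4.18×35.2 + 34.6×4.18×44.9 = 56119
Σ ṁᵢCp,ᵢ = 188×4.18 + 27.5×4.18 + 34.6×4.18 = 1045.4
T_out = 56119 / 1045.4 = 53.681 °C

T_out = 53.7 °C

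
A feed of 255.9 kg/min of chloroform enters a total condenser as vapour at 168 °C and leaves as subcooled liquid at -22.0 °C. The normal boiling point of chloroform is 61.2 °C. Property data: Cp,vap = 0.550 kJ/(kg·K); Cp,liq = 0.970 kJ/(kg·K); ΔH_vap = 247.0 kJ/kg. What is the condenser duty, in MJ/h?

vapour 168→61.2 °C: -58.74 kJ/kg
condensation at 61.2 °C: -247 kJ/kg
liquid 61.2→-22.0 °C: -80.704 kJ/kg
Δh = -58.74 + -247 + -80.704 = -386.44 kJ/kg
Q = ṁ·Δh = 255.9 kg/min × -386.44 kJ/kg = -98891 kJ/min
|Q| = 1648.2 kW = 5933.5 MJ/h

Q_c = 5930 MJ/h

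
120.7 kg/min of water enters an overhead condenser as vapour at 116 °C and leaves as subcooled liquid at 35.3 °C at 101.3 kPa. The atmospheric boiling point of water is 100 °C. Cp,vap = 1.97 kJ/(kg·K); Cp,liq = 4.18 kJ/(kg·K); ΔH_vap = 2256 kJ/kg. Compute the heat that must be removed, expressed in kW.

vapour 116→100 °C: -31.52 kJ/kg
condensation at 100 °C: -2256 kJ/kg
liquid 100→35.3 °C: -270.45 kJ/kg
Δh = -31.52 + -2256 + -270.45 = -2558 kJ/kg
Q = ṁ·Δh = 120.7 kg/min × -2558 kJ/kg = -308750 kJ/min
|Q| = 5145.8 kW

Q_c = 5150 kW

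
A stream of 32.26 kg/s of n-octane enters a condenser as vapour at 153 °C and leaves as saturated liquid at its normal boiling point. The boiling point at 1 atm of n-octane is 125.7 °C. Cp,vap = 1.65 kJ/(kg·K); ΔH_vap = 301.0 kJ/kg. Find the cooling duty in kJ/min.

vapour 153→125.7 °C: -45.045 kJ/kg
condensation at 125.7 °C: -301 kJ/kg
Δh = -45.045 + -301 = -346.05 kJ/kg
Q = ṁ·Δh = 32.26 kg/s × -346.05 kJ/kg = -11163 kJ/s
|Q| = 11163 kW = 669800 kJ/min

Q_c = 670000 kJ/min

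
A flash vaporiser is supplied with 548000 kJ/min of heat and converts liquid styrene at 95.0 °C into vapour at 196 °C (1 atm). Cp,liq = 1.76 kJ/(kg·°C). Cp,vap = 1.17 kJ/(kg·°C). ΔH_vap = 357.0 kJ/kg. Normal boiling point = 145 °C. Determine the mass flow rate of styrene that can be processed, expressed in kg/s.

ṁ = 18.1 kg/s

Δh = 1.76×(145−95.0) + 357.0 + 1.17×(196−145) = 504.67 kJ/kg
Q = 548000 kJ/min = 9133.3 kJ/s = 9133.3 kJ/s
ṁ = Q/Δh = 9133.3 / 504.67 = 18.098 kg/s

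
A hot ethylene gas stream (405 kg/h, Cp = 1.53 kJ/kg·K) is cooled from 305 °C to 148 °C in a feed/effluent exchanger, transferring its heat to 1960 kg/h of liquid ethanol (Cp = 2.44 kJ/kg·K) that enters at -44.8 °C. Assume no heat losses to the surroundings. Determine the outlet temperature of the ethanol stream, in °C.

Heat released by hot stream: Q = 405 × 1.53 × (305 − 148) = 97285 kJ/h
Energy balance on cold side (adiabatic exchanger): Q = ṁ_c·Cp_c·(T_c,out − T_c,in)
T_c,out = -44.8 + 97285/(1960 × 2.44) = -24.458 °C

T_c,out = -24.5 °C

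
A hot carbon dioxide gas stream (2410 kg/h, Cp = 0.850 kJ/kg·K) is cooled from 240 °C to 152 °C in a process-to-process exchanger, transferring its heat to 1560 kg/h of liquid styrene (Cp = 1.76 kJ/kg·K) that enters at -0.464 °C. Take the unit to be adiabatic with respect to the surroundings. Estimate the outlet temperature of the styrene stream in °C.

T_c,out = 65.2 °C

Heat released by hot stream: Q = 2410 × 0.850 × (240 − 152) = 180270 kJ/h
Energy balance on cold side (adiabatic exchanger): Q = ṁ_c·Cp_c·(T_c,out − T_c,in)
T_c,out = -0.464 + 180270/(1560 × 1.76) = 65.193 °C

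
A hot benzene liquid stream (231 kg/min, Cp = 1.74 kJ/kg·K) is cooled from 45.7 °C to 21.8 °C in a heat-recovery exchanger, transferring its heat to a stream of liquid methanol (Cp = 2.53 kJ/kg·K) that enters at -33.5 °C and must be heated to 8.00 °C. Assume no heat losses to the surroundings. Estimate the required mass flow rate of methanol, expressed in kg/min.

ṁ_c = 91.5 kg/min

Heat released by hot stream: Q = 231 × 1.74 × (45.7 − 21.8) = 9606.4 kJ/min
Energy balance on cold side (adiabatic exchanger): Q = ṁ_c·Cp_c·(T_c,out − T_c,in)
ṁ_c = 9606.4 / [2.53 × (8.00 − -33.5)] = 91.494 kg/min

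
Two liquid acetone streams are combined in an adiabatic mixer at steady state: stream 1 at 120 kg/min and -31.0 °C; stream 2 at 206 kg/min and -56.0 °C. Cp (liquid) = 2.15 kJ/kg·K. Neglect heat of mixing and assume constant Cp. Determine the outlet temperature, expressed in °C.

T_out = -46.8 °C

Energy balance with Q = 0: Σ ṁᵢCp,ᵢ(T_out − Tᵢ) = 0
T_out = Σ ṁᵢCp,ᵢTᵢ / Σ ṁᵢCp,ᵢ
      = -32800 / 700.9 = -46.798 °C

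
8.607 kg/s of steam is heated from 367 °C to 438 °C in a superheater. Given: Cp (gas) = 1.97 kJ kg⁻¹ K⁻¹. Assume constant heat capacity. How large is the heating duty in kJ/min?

Q = ṁ·Cp·ΔT = 8.607 × 1.97 × (438 − 367) = 1203.9 kJ/s
Heating duty = 72232 kJ/min

Q = 72200 kJ/min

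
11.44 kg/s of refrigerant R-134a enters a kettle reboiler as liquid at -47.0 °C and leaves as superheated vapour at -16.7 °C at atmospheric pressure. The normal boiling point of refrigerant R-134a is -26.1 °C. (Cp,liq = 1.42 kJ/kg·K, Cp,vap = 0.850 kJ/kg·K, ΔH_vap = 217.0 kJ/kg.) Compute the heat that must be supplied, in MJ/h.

liquid -47.0→-26.1 °C: 29.678 kJ/kg
vaporisation at -26.1 °C: 217 kJ/kg
vapour -26.1→-16.7 °C: 7.99 kJ/kg
Δh = 29.678 + 217 + 7.99 = 254.67 kJ/kg
Q = ṁ·Δh = 11.44 kg/s × 254.67 kJ/kg = 2913.4 kJ/s
|Q| = 2913.4 kW = 10488 MJ/h

Q = 10500 MJ/h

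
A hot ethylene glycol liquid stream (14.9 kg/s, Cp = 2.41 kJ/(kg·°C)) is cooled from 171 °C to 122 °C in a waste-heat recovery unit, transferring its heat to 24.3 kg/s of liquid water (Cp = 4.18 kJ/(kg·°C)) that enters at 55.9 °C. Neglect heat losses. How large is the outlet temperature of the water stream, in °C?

T_c,out = 73.2 °C

Heat released by hot stream: Q = 14.9 × 2.41 × (171 − 122) = 1759.5 kJ/s
Energy balance on cold side (adiabatic exchanger): Q = ṁ_c·Cp_c·(T_c,out − T_c,in)
T_c,out = 55.9 + 1759.5/(24.3 × 4.18) = 73.223 °C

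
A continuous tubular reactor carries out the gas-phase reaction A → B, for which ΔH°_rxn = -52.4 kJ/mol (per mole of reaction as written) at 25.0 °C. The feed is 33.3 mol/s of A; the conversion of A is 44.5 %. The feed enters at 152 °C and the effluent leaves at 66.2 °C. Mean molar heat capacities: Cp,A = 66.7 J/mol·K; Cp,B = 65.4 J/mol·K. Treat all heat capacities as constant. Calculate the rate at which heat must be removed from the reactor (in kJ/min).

Extent of reaction ξ = 0.445 × 33.3 = 14.818 mol/s
Reaction term: ξ·ΔH°_rxn = 14.818 × -52.4 = -776.49 kJ/s
Sensible, feed 152→25 °C: -282.08 kJ/s
Outlet flows (mol/s): A 18.481, B 14.818
Sensible, products 25→66.2 °C: 90.716 kJ/s
Q = ΔH = -967.85 kJ/s = -967.85 kW
Heat removed = 58071 kJ/min

Q_out = 58100 kJ/min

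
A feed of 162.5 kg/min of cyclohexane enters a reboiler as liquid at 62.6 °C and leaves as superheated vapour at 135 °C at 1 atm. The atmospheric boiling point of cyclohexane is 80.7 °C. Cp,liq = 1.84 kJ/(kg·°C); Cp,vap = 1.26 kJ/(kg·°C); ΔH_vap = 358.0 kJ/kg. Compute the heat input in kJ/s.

liquid 62.6→80.7 °C: 33.304 kJ/kg
vaporisation at 80.7 °C: 358 kJ/kg
vapour 80.7→135 °C: 68.418 kJ/kg
Δh = 33.304 + 358 + 68.418 = 459.72 kJ/kg
Q = ṁ·Δh = 162.5 kg/min × 459.72 kJ/kg = 74705 kJ/min
|Q| = 1245.1 kW

Q = 1250 kJ/s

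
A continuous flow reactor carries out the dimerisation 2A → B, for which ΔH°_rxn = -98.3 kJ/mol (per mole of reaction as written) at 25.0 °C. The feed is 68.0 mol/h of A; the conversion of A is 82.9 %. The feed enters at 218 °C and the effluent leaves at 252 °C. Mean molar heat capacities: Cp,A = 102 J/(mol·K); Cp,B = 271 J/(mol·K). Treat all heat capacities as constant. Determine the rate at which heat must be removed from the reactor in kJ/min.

Extent of reaction ξ = 0.829 × 68.0 / 2 = 28.186 mol/h
Reaction term: ξ·ΔH°_rxn = 28.186 × -98.3 = -2770.7 kJ/h
Sensible, feed 218→25 °C: -1338.6 kJ/h
Outlet flows (mol/h): A 11.628, B 28.186
Sensible, products 25→252 °C: 2003.2 kJ/h
Q = ΔH = -2106.2 kJ/h = -0.58505 kW
Heat removed = 35.103 kJ/min

Q_out = 35.1 kJ/min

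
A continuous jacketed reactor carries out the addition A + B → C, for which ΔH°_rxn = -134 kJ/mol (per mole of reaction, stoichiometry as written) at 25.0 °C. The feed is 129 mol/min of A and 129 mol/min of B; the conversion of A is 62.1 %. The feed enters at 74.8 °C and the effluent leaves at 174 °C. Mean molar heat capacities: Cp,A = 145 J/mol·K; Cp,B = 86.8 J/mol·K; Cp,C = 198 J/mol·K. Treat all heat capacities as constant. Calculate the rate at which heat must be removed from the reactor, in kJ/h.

Q_out = 490000 kJ/h

Extent of reaction ξ = 0.621 × 129 = 80.109 mol/min
Reaction term: ξ·ΔH°_rxn = 80.109 × -134 = -10735 kJ/min
Sensible, feed 74.8→25 °C: -1489.1 kJ/min
Outlet flows (mol/min): A 48.891, B 48.891, C 80.109
Sensible, products 25→174 °C: 4052 kJ/min
Q = ΔH = -8171.8 kJ/min = -136.2 kW
Heat removed = 490310 kJ/h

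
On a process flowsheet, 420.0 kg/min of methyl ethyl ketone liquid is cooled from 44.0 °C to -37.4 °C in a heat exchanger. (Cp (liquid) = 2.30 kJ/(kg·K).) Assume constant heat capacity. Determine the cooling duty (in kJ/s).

Q = ṁ·Cp·ΔT = 420.0 × 2.30 × (-37.4 − 44.0) = -78632 kJ/min
Converting: 78632 / 60 s = 1310.5 kW

Q_c = 1310 kJ/s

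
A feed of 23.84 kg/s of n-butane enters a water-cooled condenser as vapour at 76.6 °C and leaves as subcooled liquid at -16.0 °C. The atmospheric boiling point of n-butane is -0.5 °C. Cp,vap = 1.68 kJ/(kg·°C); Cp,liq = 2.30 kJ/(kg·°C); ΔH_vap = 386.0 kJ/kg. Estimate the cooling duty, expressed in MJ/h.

vapour 76.6→-0.5 °C: -129.53 kJ/kg
condensation at -0.5 °C: -386 kJ/kg
liquid -0.5→-16.0 °C: -35.65 kJ/kg
Δh = -129.53 + -386 + -35.65 = -551.18 kJ/kg
Q = ṁ·Δh = 23.84 kg/s × -551.18 kJ/kg = -13140 kJ/s
|Q| = 13140 kW = 47304 MJ/h

Q_c = 47300 MJ/h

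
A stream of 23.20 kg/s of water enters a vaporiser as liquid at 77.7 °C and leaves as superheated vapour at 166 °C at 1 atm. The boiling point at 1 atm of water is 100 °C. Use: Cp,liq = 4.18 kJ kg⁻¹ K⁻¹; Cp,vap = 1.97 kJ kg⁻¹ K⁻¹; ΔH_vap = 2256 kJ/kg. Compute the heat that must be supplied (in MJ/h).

liquid 77.7→100 °C: 93.214 kJ/kg
vaporisation at 100 °C: 2256 kJ/kg
vapour 100→166 °C: 130.02 kJ/kg
Δh = 93.214 + 2256 + 130.02 = 2479.2 kJ/kg
Q = ṁ·Δh = 23.20 kg/s × 2479.2 kJ/kg = 57518 kJ/s
|Q| = 57518 kW = 207070 MJ/h

Q = 207000 MJ/h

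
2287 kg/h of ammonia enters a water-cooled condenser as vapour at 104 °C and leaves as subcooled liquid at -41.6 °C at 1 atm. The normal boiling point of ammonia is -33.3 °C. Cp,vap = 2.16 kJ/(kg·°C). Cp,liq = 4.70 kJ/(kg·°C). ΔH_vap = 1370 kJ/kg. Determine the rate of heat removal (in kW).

vapour 104→-33.3 °C: -296.57 kJ/kg
condensation at -33.3 °C: -1370 kJ/kg
liquid -33.3→-41.6 °C: -39.01 kJ/kg
Δh = -296.57 + -1370 + -39.01 = -1705.6 kJ/kg
Q = ṁ·Δh = 2287 kg/h × -1705.6 kJ/kg = -3.9007e+06 kJ/h
|Q| = 1083.5 kW

Q_c = 1080 kW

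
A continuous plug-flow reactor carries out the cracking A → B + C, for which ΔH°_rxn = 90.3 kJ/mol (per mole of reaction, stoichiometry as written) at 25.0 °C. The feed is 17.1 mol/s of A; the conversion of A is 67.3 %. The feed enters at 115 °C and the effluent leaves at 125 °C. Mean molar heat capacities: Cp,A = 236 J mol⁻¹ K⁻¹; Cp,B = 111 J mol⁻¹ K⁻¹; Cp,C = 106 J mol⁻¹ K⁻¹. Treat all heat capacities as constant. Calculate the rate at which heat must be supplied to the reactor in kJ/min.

Q_in = 63500 kJ/min

Extent of reaction ξ = 0.673 × 17.1 = 11.508 mol/s
Reaction term: ξ·ΔH°_rxn = 11.508 × 90.3 = 1039.2 kJ/s
Sensible, feed 115→25 °C: -363.2 kJ/s
Outlet flows (mol/s): A 5.5917, B 11.508, C 11.508
Sensible, products 25→125 °C: 381.69 kJ/s
Q = ΔH = 1057.7 kJ/s = 1057.7 kW
Heat supplied = 63461 kJ/min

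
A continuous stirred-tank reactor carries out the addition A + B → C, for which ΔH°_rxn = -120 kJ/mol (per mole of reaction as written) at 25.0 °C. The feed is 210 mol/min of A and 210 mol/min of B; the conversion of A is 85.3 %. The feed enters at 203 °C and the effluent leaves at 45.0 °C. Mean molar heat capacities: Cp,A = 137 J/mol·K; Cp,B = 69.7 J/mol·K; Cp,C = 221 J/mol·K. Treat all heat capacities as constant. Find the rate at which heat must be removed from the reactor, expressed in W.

Q_out = 472000 W

Extent of reaction ξ = 0.853 × 210 = 179.13 mol/min
Reaction term: ξ·ΔH°_rxn = 179.13 × -120 = -21496 kJ/min
Sensible, feed 203→25 °C: -7726.4 kJ/min
Outlet flows (mol/min): A 30.87, B 30.87, C 179.13
Sensible, products 25→45.0 °C: 919.37 kJ/min
Q = ΔH = -28303 kJ/min = -471.71 kW
Heat removed = 471710 W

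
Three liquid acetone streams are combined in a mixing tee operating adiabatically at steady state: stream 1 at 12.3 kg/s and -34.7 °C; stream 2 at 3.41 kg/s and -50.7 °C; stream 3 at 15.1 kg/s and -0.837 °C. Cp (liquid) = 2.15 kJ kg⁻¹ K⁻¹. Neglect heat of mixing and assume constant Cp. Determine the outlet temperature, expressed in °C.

T_out = -19.9 °C

Adiabatic, steady state ⇒ Σ ṁᵢCp,ᵢ(T_out − Tᵢ) = 0
T_out = Σ ṁᵢCp,ᵢTᵢ / Σ ṁᵢCp,ᵢ
      = -1316.5 / 66.242 = -19.875 °C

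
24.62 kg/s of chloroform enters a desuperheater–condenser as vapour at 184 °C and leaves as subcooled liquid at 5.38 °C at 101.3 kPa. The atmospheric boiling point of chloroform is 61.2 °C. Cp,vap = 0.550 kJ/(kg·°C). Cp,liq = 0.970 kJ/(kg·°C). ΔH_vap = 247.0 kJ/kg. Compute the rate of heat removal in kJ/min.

Q_c = 545000 kJ/min

vapour 184→61.2 °C: -67.54 kJ/kg
condensation at 61.2 °C: -247 kJ/kg
liquid 61.2→5.38 °C: -54.145 kJ/kg
Δh = -67.54 + -247 + -54.145 = -368.69 kJ/kg
Q = ṁ·Δh = 24.62 kg/s × -368.69 kJ/kg = -9077 kJ/s
|Q| = 9077 kW = 544620 kJ/min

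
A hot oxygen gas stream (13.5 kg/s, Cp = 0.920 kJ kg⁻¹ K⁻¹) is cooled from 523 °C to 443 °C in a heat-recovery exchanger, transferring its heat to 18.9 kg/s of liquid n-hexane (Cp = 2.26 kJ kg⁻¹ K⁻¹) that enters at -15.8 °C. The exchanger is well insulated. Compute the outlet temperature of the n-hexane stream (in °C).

T_c,out = 7.46 °C

Heat released by hot stream: Q = 13.5 × 0.920 × (523 − 443) = 993.6 kJ/s
Energy balance on cold side (adiabatic exchanger): Q = ṁ_c·Cp_c·(T_c,out − T_c,in)
T_c,out = -15.8 + 993.6/(18.9 × 2.26) = 7.4617 °C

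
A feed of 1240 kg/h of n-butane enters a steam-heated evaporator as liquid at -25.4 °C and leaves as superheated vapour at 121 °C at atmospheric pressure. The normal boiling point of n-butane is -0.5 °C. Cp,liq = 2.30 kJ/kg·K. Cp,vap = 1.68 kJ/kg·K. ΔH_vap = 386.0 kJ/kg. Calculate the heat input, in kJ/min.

liquid -25.4→-0.5 °C: 57.27 kJ/kg
vaporisation at -0.5 °C: 386 kJ/kg
vapour -0.5→121 °C: 204.12 kJ/kg
Δh = 57.27 + 386 + 204.12 = 647.39 kJ/kg
Q = ṁ·Δh = 1240 kg/h × 647.39 kJ/kg = 802760 kJ/h
|Q| = 222.99 kW = 13379 kJ/min

Q = 13400 kJ/min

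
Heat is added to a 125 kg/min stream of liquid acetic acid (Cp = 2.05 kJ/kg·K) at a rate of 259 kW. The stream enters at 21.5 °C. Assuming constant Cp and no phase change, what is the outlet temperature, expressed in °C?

Q = 259 kW = 15540 kJ/min
ΔT = Q/(ṁ·Cp) = 15540/(125×2.05) = 60.644 K
T_out = 21.5 + 60.644 = 82.144 °C

T_out = 82.1 °C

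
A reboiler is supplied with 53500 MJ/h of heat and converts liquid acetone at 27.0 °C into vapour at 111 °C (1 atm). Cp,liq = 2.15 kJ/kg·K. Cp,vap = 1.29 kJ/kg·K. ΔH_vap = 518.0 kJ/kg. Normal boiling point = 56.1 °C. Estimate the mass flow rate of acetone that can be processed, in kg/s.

Δh = 2.15×(56.1−27.0) + 518.0 + 1.29×(111−56.1) = 651.39 kJ/kg
Q = 53500 MJ/h = 14861 kJ/s = 14861 kJ/s
ṁ = Q/Δh = 14861 / 651.39 = 22.815 kg/s

ṁ = 22.8 kg/s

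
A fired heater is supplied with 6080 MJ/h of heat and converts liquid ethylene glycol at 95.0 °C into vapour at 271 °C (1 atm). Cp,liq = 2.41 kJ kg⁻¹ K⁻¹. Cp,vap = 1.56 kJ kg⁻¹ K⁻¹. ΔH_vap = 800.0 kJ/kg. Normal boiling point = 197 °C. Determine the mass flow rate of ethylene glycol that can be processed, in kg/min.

ṁ = 87.3 kg/min

Δh = 2.41×(197−95.0) + 800.0 + 1.56×(271−197) = 1161.3 kJ/kg
Q = 6080 MJ/h = 1688.9 kJ/s = 101330 kJ/min
ṁ = Q/Δh = 101330 / 1161.3 = 87.262 kg/min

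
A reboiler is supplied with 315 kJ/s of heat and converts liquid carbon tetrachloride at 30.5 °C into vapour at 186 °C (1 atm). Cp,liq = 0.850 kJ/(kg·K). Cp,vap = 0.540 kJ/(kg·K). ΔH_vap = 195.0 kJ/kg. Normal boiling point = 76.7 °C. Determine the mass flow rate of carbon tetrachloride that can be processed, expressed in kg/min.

Δh = 0.850×(76.7−30.5) + 195.0 + 0.540×(186−76.7) = 293.29 kJ/kg
Q = 315 kJ/s = 315 kJ/s = 18900 kJ/min
ṁ = Q/Δh = 18900 / 293.29 = 64.441 kg/min

ṁ = 64.4 kg/min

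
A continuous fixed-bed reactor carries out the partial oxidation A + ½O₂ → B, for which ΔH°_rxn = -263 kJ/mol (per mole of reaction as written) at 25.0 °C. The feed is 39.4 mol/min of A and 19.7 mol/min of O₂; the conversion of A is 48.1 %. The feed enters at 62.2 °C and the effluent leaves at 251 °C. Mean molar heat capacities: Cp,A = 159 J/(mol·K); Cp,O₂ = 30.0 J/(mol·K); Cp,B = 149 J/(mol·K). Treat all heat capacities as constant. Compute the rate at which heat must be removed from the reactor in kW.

Extent of reaction ξ = 0.481 × 39.4 = 18.951 mol/min
Reaction term: ξ·ΔH°_rxn = 18.951 × -263 = -4984.2 kJ/min
Sensible, feed 62.2→25 °C: -255.03 kJ/min
Outlet flows (mol/min): A 20.449, O₂ 10.224, B 18.951
Sensible, products 25→251 °C: 1442.3 kJ/min
Q = ΔH = -3797 kJ/min = -63.283 kW
Heat removed = 63.283 kW

Q_out = 63.3 kW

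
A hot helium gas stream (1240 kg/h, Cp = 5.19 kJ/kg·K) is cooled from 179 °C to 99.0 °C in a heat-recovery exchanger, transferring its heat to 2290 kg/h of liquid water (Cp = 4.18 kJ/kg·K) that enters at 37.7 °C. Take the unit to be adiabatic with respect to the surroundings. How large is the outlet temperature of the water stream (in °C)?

Heat released by hot stream: Q = 1240 × 5.19 × (179 − 99.0) = 514850 kJ/h
Energy balance on cold side (adiabatic exchanger): Q = ṁ_c·Cp_c·(T_c,out − T_c,in)
T_c,out = 37.7 + 514850/(2290 × 4.18) = 91.486 °C

T_c,out = 91.5 °C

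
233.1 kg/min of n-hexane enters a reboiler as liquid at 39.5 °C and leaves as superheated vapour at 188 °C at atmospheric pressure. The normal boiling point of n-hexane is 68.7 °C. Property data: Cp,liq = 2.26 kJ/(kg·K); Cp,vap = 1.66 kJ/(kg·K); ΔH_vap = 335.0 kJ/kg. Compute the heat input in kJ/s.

liquid 39.5→68.7 °C: 65.992 kJ/kg
vaporisation at 68.7 °C: 335 kJ/kg
vapour 68.7→188 °C: 198.04 kJ/kg
Δh = 65.992 + 335 + 198.04 = 599.03 kJ/kg
Q = ṁ·Δh = 233.1 kg/min × 599.03 kJ/kg = 139630 kJ/min
|Q| = 2327.2 kW

Q = 2330 kJ/s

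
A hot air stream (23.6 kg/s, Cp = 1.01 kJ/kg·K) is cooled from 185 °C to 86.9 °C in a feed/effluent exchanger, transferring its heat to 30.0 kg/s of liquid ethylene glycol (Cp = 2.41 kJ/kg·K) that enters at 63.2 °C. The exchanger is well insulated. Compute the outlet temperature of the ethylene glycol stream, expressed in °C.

T_c,out = 95.5 °C

Heat released by hot stream: Q = 23.6 × 1.01 × (185 − 86.9) = 2338.3 kJ/s
Energy balance on cold side (adiabatic exchanger): Q = ṁ_c·Cp_c·(T_c,out − T_c,in)
T_c,out = 63.2 + 2338.3/(30.0 × 2.41) = 95.542 °C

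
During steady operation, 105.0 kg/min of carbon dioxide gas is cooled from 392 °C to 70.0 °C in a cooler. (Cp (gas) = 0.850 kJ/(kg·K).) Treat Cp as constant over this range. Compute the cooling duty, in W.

Q = ṁ·Cp·ΔT = 105.0 × 0.850 × (70.0 − 392) = -28738 kJ/min
Converting: 28738 / 60 s = 478.98 kW
Cooling duty = 478980 W

Q_c = 479000 W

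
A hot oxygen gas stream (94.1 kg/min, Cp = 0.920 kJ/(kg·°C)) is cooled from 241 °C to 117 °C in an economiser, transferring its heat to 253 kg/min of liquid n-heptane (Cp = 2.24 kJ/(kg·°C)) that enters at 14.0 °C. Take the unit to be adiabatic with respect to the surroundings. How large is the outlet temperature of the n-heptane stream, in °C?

T_c,out = 32.9 °C

Heat released by hot stream: Q = 94.1 × 0.920 × (241 − 117) = 10735 kJ/min
Energy balance on cold side (adiabatic exchanger): Q = ṁ_c·Cp_c·(T_c,out − T_c,in)
T_c,out = 14.0 + 10735/(253 × 2.24) = 32.942 °C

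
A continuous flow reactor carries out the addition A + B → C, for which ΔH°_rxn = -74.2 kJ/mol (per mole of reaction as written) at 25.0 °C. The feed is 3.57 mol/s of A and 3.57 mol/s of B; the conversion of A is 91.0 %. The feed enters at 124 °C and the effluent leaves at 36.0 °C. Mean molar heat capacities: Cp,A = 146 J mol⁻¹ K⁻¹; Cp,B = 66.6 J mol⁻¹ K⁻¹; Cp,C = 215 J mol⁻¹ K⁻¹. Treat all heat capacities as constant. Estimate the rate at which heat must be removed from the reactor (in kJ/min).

Extent of reaction ξ = 0.910 × 3.57 = 3.2487 mol/s
Reaction term: ξ·ΔH°_rxn = 3.2487 × -74.2 = -241.05 kJ/s
Sensible, feed 124→25 °C: -75.139 kJ/s
Outlet flows (mol/s): A 0.3213, B 0.3213, C 3.2487
Sensible, products 25→36.0 °C: 8.4346 kJ/s
Q = ΔH = -307.76 kJ/s = -307.76 kW
Heat removed = 18465 kJ/min

Q_out = 18500 kJ/min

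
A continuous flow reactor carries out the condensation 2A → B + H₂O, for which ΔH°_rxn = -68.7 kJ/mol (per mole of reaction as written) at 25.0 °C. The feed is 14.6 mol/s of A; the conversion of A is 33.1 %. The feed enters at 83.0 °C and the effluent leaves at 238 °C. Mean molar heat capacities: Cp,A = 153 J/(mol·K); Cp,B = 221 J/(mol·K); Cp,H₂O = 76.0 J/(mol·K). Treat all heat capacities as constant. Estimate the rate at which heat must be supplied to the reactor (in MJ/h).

Extent of reaction ξ = 0.331 × 14.6 / 2 = 2.4163 mol/s
Reaction term: ξ·ΔH°_rxn = 2.4163 × -68.7 = -166 kJ/s
Sensible, feed 83.0→25 °C: -129.56 kJ/s
Outlet flows (mol/s): A 9.7674, B 2.4163, H₂O 2.4163
Sensible, products 25→238 °C: 471.17 kJ/s
Q = ΔH = 175.61 kJ/s = 175.61 kW
Heat supplied = 632.19 MJ/h

Q_in = 632 MJ/h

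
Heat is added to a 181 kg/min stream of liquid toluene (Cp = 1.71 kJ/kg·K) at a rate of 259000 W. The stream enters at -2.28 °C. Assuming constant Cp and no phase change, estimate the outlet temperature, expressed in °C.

T_out = 47.9 °C

Q = 259000 W = 15540 kJ/min
ΔT = Q/(ṁ·Cp) = 15540/(181×1.71) = 50.208 K
T_out = -2.28 + 50.208 = 47.928 °C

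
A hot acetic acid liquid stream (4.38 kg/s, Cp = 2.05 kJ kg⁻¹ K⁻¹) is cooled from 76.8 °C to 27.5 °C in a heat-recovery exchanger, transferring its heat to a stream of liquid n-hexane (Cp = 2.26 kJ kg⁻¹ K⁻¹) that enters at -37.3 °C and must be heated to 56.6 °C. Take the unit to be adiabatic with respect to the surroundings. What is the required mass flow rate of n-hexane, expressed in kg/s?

ṁ_c = 2.09 kg/s

Heat released by hot stream: Q = 4.38 × 2.05 × (76.8 − 27.5) = 442.66 kJ/s
Energy balance on cold side (adiabatic exchanger): Q = ṁ_c·Cp_c·(T_c,out − T_c,in)
ṁ_c = 442.66 / [2.26 × (56.6 − -37.3)] = 2.0859 kg/s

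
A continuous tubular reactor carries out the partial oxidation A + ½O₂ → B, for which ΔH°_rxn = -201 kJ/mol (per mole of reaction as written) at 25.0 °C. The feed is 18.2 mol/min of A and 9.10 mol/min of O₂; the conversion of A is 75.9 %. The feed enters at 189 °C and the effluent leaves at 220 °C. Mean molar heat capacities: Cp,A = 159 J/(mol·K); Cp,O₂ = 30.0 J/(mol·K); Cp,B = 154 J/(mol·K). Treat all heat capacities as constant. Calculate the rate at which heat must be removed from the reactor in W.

Extent of reaction ξ = 0.759 × 18.2 = 13.814 mol/min
Reaction term: ξ·ΔH°_rxn = 13.814 × -201 = -2776.6 kJ/min
Sensible, feed 189→25 °C: -519.36 kJ/min
Outlet flows (mol/min): A 4.3862, O₂ 2.1931, B 13.814
Sensible, products 25→220 °C: 563.65 kJ/min
Q = ΔH = -2732.3 kJ/min = -45.538 kW
Heat removed = 45538 W

Q_out = 45500 W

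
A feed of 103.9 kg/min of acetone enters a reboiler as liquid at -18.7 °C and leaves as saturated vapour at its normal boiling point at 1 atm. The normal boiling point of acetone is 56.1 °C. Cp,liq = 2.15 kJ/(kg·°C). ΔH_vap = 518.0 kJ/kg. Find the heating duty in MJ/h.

liquid -18.7→56.1 °C: 160.82 kJ/kg
vaporisation at 56.1 °C: 518 kJ/kg
Δh = 160.82 + 518 = 678.82 kJ/kg
Q = ṁ·Δh = 103.9 kg/min × 678.82 kJ/kg = 70529 kJ/min
|Q| = 1175.5 kW = 4231.8 MJ/h

Q = 4230 MJ/h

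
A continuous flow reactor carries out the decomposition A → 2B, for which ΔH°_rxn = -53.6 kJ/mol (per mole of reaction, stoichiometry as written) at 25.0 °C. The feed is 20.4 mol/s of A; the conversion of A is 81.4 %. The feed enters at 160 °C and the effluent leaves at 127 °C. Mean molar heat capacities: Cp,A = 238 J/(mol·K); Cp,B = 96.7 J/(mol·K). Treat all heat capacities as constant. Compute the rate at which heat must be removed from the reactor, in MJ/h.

Q_out = 4050 MJ/h

Extent of reaction ξ = 0.814 × 20.4 = 16.606 mol/s
Reaction term: ξ·ΔH°_rxn = 16.606 × -53.6 = -890.06 kJ/s
Sensible, feed 160→25 °C: -655.45 kJ/s
Outlet flows (mol/s): A 3.7944, B 33.211
Sensible, products 25→127 °C: 419.69 kJ/s
Q = ΔH = -1125.8 kJ/s = -1125.8 kW
Heat removed = 4053 MJ/h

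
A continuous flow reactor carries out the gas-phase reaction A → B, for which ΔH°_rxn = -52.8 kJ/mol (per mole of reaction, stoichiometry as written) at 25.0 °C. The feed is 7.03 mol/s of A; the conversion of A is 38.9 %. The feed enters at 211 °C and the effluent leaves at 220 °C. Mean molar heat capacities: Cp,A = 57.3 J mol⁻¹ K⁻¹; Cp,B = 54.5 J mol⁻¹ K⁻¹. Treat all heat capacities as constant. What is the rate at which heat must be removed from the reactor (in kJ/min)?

Extent of reaction ξ = 0.389 × 7.03 = 2.7347 mol/s
Reaction term: ξ·ΔH°_rxn = 2.7347 × -52.8 = -144.39 kJ/s
Sensible, feed 211→25 °C: -74.924 kJ/s
Outlet flows (mol/s): A 4.2953, B 2.7347
Sensible, products 25→220 °C: 77.057 kJ/s
Q = ΔH = -142.26 kJ/s = -142.26 kW
Heat removed = 8535.5 kJ/min

Q_out = 8540 kJ/min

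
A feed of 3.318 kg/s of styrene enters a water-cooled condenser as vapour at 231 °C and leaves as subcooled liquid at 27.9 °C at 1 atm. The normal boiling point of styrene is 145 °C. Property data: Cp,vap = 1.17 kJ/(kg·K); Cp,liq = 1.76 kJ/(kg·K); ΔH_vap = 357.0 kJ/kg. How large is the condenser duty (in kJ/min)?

vapour 231→145 °C: -100.62 kJ/kg
condensation at 145 °C: -357 kJ/kg
liquid 145→27.9 °C: -206.1 kJ/kg
Δh = -100.62 + -357 + -206.1 = -663.72 kJ/kg
Q = ṁ·Δh = 3.318 kg/s × -663.72 kJ/kg = -2202.2 kJ/s
|Q| = 2202.2 kW = 132130 kJ/min

Q_c = 132000 kJ/min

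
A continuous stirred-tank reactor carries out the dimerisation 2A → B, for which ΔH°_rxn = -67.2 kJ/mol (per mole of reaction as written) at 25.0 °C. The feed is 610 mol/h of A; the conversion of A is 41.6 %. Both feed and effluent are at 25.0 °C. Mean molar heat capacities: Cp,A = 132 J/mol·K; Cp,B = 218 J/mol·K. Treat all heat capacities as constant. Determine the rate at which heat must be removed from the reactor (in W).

Q_out = 2370 W

Extent of reaction ξ = 0.416 × 610 / 2 = 126.88 mol/h
Reaction term: ξ·ΔH°_rxn = 126.88 × -67.2 = -8526.3 kJ/h
Q = ΔH = -8526.3 kJ/h = -2.3684 kW
Heat removed = 2368.4 W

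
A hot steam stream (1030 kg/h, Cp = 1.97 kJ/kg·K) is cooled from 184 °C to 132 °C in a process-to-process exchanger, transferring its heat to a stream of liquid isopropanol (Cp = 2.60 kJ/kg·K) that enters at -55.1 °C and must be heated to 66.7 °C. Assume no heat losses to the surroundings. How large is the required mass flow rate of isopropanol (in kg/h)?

ṁ_c = 333 kg/h

Heat released by hot stream: Q = 1030 × 1.97 × (184 − 132) = 105510 kJ/h
Energy balance on cold side (adiabatic exchanger): Q = ṁ_c·Cp_c·(T_c,out − T_c,in)
ṁ_c = 105510 / [2.60 × (66.7 − -55.1)] = 333.19 kg/h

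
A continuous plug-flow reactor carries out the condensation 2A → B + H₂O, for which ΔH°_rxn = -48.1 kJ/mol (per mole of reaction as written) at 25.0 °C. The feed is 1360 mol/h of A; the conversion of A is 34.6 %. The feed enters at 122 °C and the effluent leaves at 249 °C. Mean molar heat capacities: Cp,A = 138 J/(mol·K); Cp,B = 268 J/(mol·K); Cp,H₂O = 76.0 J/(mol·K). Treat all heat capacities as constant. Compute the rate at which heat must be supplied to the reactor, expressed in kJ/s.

Extent of reaction ξ = 0.346 × 1360 / 2 = 235.28 mol/h
Reaction term: ξ·ΔH°_rxn = 235.28 × -48.1 = -11317 kJ/h
Sensible, feed 122→25 °C: -18205 kJ/h
Outlet flows (mol/h): A 889.44, B 235.28, H₂O 235.28
Sensible, products 25→249 °C: 45624 kJ/h
Q = ΔH = 16102 kJ/h = 4.4728 kW
Heat supplied = 4.4728 kJ/s

Q_in = 4.47 kJ/s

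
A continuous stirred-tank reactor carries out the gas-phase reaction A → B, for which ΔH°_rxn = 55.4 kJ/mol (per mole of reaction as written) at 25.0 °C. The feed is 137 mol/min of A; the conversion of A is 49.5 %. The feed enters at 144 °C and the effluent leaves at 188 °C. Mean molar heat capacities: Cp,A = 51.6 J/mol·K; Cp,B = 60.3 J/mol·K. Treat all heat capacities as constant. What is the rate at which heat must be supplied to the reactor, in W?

Extent of reaction ξ = 0.495 × 137 = 67.815 mol/min
Reaction term: ξ·ΔH°_rxn = 67.815 × 55.4 = 3757 kJ/min
Sensible, feed 144→25 °C: -841.23 kJ/min
Outlet flows (mol/min): A 69.185, B 67.815
Sensible, products 25→188 °C: 1248.4 kJ/min
Q = ΔH = 4164.2 kJ/min = 69.403 kW
Heat supplied = 69403 W

Q_in = 69400 W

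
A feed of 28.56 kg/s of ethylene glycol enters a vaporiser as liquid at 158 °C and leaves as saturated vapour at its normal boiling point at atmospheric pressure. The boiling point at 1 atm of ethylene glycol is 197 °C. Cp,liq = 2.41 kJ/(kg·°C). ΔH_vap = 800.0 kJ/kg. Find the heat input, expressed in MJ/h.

Q = 91900 MJ/h

liquid 158→197 °C: 93.99 kJ/kg
vaporisation at 197 °C: 800 kJ/kg
Δh = 93.99 + 800 = 893.99 kJ/kg
Q = ṁ·Δh = 28.56 kg/s × 893.99 kJ/kg = 25532 kJ/s
|Q| = 25532 kW = 91916 MJ/h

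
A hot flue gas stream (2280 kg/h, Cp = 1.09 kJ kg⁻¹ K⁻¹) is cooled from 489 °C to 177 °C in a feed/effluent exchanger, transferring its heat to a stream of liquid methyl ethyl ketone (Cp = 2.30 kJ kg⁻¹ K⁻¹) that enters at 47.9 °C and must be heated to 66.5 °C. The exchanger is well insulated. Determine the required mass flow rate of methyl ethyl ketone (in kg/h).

ṁ_c = 18100 kg/h

Heat released by hot stream: Q = 2280 × 1.09 × (489 − 177) = 775380 kJ/h
Energy balance on cold side (adiabatic exchanger): Q = ṁ_c·Cp_c·(T_c,out − T_c,in)
ṁ_c = 775380 / [2.30 × (66.5 − 47.9)] = 18125 kg/h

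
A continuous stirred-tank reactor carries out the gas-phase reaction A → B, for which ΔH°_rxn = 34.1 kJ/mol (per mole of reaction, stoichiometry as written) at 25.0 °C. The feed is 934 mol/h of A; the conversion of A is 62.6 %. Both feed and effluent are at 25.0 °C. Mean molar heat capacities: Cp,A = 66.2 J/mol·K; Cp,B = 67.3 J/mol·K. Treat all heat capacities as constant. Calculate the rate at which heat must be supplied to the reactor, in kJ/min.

Extent of reaction ξ = 0.626 × 934 = 584.68 mol/h
Reaction term: ξ·ΔH°_rxn = 584.68 × 34.1 = 19938 kJ/h
Q = ΔH = 19938 kJ/h = 5.5383 kW
Heat supplied = 332.3 kJ/min

Q_in = 332 kJ/min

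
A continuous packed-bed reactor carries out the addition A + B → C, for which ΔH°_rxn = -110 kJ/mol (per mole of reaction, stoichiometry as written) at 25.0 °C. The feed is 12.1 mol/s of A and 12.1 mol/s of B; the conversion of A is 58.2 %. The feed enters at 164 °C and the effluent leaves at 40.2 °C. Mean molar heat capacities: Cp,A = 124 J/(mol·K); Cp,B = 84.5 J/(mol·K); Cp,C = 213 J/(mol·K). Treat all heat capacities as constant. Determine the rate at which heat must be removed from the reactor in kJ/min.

Q_out = 65200 kJ/min

Extent of reaction ξ = 0.582 × 12.1 = 7.0422 mol/s
Reaction term: ξ·ΔH°_rxn = 7.0422 × -110 = -774.64 kJ/s
Sensible, feed 164→25 °C: -350.68 kJ/s
Outlet flows (mol/s): A 5.0578, B 5.0578, C 7.0422
Sensible, products 25→40.2 °C: 38.829 kJ/s
Q = ΔH = -1086.5 kJ/s = -1086.5 kW
Heat removed = 65189 kJ/min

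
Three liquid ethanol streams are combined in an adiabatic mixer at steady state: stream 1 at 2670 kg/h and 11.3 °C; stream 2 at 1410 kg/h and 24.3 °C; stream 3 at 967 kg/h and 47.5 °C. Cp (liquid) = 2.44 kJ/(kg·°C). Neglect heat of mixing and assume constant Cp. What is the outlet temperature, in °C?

T_out = 21.9 °C

Adiabatic, steady state ⇒ Σ ṁᵢCp,ᵢ(T_out − Tᵢ) = 0
T_out = Σ ṁᵢCp,ᵢTᵢ / Σ ṁᵢCp,ᵢ
      = 269290 / 12315 = 21.868 °C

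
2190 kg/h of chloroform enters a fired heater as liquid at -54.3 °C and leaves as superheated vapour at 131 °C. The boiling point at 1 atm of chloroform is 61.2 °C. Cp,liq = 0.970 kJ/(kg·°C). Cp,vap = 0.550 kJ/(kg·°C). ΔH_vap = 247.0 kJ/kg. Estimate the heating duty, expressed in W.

liquid -54.3→61.2 °C: 112.03 kJ/kg
vaporisation at 61.2 °C: 247 kJ/kg
vapour 61.2→131 °C: 38.39 kJ/kg
Δh = 112.03 + 247 + 38.39 = 397.43 kJ/kg
Q = ṁ·Δh = 2190 kg/h × 397.43 kJ/kg = 870360 kJ/h
|Q| = 241.77 kW = 241770 W

Q = 242000 W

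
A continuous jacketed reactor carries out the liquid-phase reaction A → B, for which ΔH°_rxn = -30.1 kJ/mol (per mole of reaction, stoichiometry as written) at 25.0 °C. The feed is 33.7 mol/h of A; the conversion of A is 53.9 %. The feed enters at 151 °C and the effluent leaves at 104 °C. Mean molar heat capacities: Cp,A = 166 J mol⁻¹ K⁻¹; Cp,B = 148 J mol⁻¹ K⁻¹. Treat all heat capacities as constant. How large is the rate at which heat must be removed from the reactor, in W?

Extent of reaction ξ = 0.539 × 33.7 = 18.164 mol/h
Reaction term: ξ·ΔH°_rxn = 18.164 × -30.1 = -546.75 kJ/h
Sensible, feed 151→25 °C: -704.87 kJ/h
Outlet flows (mol/h): A 15.536, B 18.164
Sensible, products 25→104 °C: 416.11 kJ/h
Q = ΔH = -835.5 kJ/h = -0.23208 kW
Heat removed = 232.08 W

Q_out = 232 W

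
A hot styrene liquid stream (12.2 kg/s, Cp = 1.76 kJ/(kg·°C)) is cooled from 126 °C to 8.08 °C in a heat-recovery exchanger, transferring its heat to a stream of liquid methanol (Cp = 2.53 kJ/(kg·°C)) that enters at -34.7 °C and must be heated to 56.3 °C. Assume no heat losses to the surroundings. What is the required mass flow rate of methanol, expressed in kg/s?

Heat released by hot stream: Q = 12.2 × 1.76 × (126 − 8.08) = 2532 kJ/s
Energy balance on cold side (adiabatic exchanger): Q = ṁ_c·Cp_c·(T_c,out − T_c,in)
ṁ_c = 2532 / [2.53 × (56.3 − -34.7)] = 10.998 kg/s

ṁ_c = 11.0 kg/s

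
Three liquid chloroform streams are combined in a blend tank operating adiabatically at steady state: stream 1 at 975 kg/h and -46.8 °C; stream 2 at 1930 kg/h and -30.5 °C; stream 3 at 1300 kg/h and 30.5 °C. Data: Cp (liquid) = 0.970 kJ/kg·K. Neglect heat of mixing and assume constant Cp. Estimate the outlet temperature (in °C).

No heat crosses the boundary, so H_out = H_in.
T_out = Σ ṁᵢCp,ᵢTᵢ / Σ ṁᵢCp,ᵢ
      = -62900 / 4078.8 = -15.421 °C

T_out = -15.4 °C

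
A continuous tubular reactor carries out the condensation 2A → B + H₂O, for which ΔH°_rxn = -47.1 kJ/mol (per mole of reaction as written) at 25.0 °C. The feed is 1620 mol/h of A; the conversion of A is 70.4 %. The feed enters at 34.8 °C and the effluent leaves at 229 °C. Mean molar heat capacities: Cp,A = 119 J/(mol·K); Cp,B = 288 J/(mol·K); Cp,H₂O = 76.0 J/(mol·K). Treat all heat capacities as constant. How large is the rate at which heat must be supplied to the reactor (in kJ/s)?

Extent of reaction ξ = 0.704 × 1620 / 2 = 570.24 mol/h
Reaction term: ξ·ΔH°_rxn = 570.24 × -47.1 = -26858 kJ/h
Sensible, feed 34.8→25 °C: -1889.2 kJ/h
Outlet flows (mol/h): A 479.52, B 570.24, H₂O 570.24
Sensible, products 25→229 °C: 53985 kJ/h
Q = ΔH = 25237 kJ/h = 7.0103 kW
Heat supplied = 7.0103 kJ/s

Q_in = 7.01 kJ/s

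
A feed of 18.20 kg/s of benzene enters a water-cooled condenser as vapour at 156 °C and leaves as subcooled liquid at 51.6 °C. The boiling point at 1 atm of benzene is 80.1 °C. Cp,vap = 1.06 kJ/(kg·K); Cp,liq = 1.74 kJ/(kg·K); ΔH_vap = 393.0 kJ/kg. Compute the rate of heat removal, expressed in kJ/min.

Q_c = 571000 kJ/min

vapour 156→80.1 °C: -80.454 kJ/kg
condensation at 80.1 °C: -393 kJ/kg
liquid 80.1→51.6 °C: -49.59 kJ/kg
Δh = -80.454 + -393 + -49.59 = -523.04 kJ/kg
Q = ṁ·Δh = 18.20 kg/s × -523.04 kJ/kg = -9519.4 kJ/s
|Q| = 9519.4 kW = 571160 kJ/min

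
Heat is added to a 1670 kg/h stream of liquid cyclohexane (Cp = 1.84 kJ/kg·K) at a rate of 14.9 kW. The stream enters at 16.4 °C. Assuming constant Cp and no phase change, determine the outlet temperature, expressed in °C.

Q = 14.9 kW = 53640 kJ/h
ΔT = Q/(ṁ·Cp) = 53640/(1670×1.84) = 17.456 K
T_out = 16.4 + 17.456 = 33.856 °C

T_out = 33.9 °C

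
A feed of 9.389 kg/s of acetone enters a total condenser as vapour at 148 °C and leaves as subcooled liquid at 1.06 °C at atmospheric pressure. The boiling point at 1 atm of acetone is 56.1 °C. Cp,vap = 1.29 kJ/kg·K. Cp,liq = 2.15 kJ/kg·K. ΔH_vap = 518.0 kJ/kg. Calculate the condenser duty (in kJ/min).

Q_c = 425000 kJ/min

vapour 148→56.1 °C: -118.55 kJ/kg
condensation at 56.1 °C: -518 kJ/kg
liquid 56.1→1.06 °C: -118.34 kJ/kg
Δh = -118.55 + -518 + -118.34 = -754.89 kJ/kg
Q = ṁ·Δh = 9.389 kg/s × -754.89 kJ/kg = -7087.6 kJ/s
|Q| = 7087.6 kW = 425260 kJ/min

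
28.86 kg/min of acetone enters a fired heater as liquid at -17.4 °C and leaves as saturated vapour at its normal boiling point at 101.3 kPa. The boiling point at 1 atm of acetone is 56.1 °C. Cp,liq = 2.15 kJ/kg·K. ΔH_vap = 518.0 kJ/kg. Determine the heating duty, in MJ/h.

liquid -17.4→56.1 °C: 158.03 kJ/kg
vaporisation at 56.1 °C: 518 kJ/kg
Δh = 158.03 + 518 = 676.02 kJ/kg
Q = ṁ·Δh = 28.86 kg/min × 676.02 kJ/kg = 19510 kJ/min
|Q| = 325.17 kW = 1170.6 MJ/h

Q = 1170 MJ/h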